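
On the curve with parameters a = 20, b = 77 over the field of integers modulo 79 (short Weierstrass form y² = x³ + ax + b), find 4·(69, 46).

Write P = (69, 46).
Double-and-add on 4 = (100)₂. Start with P = (69, 46) for the leading 1-bit.
double: tangent at (69, 46): λ = (3·69² + 20)/(2·46) ≡ 4/13. 13⁻¹ ≡ 73 (mod 79), so λ ≡ 4·73 ≡ 55.
  x = λ² - 69 - 69 = 3025 - 138 ≡ 43; y = λ·(69 - 43) - 46 ≡ 41. → (43, 41)
double: tangent at (43, 41): λ = (3·43² + 20)/(2·41) ≡ 37/3. 3⁻¹ ≡ 53 (mod 79), so λ ≡ 37·53 ≡ 65.
  x = λ² - 43 - 43 = 4225 - 86 ≡ 31; y = λ·(43 - 31) - 41 ≡ 28. → (31, 28)

(31, 28)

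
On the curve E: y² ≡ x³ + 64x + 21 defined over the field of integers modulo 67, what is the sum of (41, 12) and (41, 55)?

O

The two points share x = 41 and their y-coordinates satisfy 12 + 55 ≡ 0 (mod 67), so they are inverses. Their sum is the point at infinity.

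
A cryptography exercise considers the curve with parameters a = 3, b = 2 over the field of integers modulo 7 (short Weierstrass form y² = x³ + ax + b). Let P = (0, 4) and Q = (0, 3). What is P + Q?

The two points share x = 0 and their y-coordinates satisfy 4 + 3 ≡ 0 (mod 7), so they are inverses. Their sum is the point at infinity.

O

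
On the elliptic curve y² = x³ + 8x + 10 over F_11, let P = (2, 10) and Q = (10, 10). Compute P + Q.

(10, 1)

(2, 10) + (10, 10). λ = (10 - 10)/(10 - 2) ≡ 0/8 mod 11. 8⁻¹ ≡ 7 (mod 11), so λ ≡ 0.
  x = λ² - 2 - 10 = 0 - 12 ≡ 10; y = λ·(2 - 10) - 10 ≡ 1. → (10, 1)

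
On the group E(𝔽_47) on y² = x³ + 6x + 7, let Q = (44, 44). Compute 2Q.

tangent at (44, 44): λ = (3·44² + 6)/(2·44) ≡ 33/41. 41⁻¹ ≡ 39 (mod 47) since 41·39 = 1599 ≡ 1, so λ ≡ 33·39 ≡ 18.
  x = λ² - 44 - 44 = 324 - 88 ≡ 1; y = λ·(44 - 1) - 44 ≡ 25. → (1, 25)

(1, 25)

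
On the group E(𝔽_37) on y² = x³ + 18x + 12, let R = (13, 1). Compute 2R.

tangent at (13, 1): λ = (3·13² + 18)/(2·1) ≡ 7/2. 2⁻¹ ≡ 19 (mod 37), so λ ≡ 7·19 ≡ 22.
  x = λ² - 13 - 13 = 484 - 26 ≡ 14; y = λ·(13 - 14) - 1 ≡ 14. → (14, 14)

(14, 14)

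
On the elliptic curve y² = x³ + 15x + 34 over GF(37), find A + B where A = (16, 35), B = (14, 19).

(34, 6)

(16, 35) + (14, 19). λ = (19 - 35)/(14 - 16) ≡ 21/35 mod 37. 35⁻¹ ≡ 18 (mod 37), so λ ≡ 8.
  x = λ² - 16 - 14 = 64 - 30 ≡ 34; y = λ·(16 - 34) - 35 ≡ 6. → (34, 6)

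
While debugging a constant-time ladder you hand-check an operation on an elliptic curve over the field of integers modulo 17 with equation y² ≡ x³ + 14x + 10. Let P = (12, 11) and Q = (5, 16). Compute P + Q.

(13, 14)

(12, 11) + (5, 16). λ = (16 - 11)/(5 - 12) ≡ 5/10 mod 17. 10⁻¹ ≡ 12 (mod 17) since 10·12 = 120 ≡ 1, so λ ≡ 9.
  x = λ² - 12 - 5 = 81 - 17 ≡ 13; y = λ·(12 - 13) - 11 ≡ 14. → (13, 14)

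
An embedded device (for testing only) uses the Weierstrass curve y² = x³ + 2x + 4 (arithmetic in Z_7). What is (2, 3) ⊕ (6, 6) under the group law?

(0, 2)

(2, 3) + (6, 6). λ = (6 - 3)/(6 - 2) ≡ 3/4 mod 7. 4⁻¹ ≡ 2 (mod 7), so λ ≡ 6.
  x = λ² - 2 - 6 = 36 - 8 ≡ 0; y = λ·(2 - 0) - 3 ≡ 2. → (0, 2)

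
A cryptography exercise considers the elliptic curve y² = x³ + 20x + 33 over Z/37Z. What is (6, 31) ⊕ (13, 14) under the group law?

(6, 31) + (13, 14). λ = (14 - 31)/(13 - 6) ≡ 20/7 mod 37. 7⁻¹ ≡ 16 (mod 37), so λ ≡ 24.
  x = λ² - 6 - 13 = 576 - 19 ≡ 2; y = λ·(6 - 2) - 31 ≡ 28. → (2, 28)

(2, 28)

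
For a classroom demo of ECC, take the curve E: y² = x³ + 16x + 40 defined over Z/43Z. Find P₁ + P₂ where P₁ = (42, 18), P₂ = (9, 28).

(36, 31)

(42, 18) + (9, 28). λ = (28 - 18)/(9 - 42) ≡ 10/10 mod 43. 10⁻¹ ≡ 13 (mod 43) since 10·13 = 130 ≡ 1, so λ ≡ 1.
  x = λ² - 42 - 9 = 1 - 51 ≡ 36; y = λ·(42 - 36) - 18 ≡ 31. → (36, 31)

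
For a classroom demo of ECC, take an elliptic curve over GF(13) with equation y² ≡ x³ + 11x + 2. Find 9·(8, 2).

Write Q = (8, 2).
Double-and-add on 9 = (1001)₂. Start with Q = (8, 2) for the leading 1-bit.
double: tangent at (8, 2): λ = (3·8² + 11)/(2·2) ≡ 8/4. 4⁻¹ ≡ 10 (mod 13) since 4·10 = 40 ≡ 1, so λ ≡ 8·10 ≡ 2.
  x = λ² - 8 - 8 = 4 - 16 ≡ 1; y = λ·(8 - 1) - 2 ≡ 12. → (1, 12)
double: tangent at (1, 12): λ = (3·1² + 11)/(2·12) ≡ 1/11. 11⁻¹ ≡ 6 (mod 13), so λ ≡ 1·6 ≡ 6.
  x = λ² - 1 - 1 = 36 - 2 ≡ 8; y = λ·(1 - 8) - 12 ≡ 11. → (8, 11)
double: tangent at (8, 11): λ = (3·8² + 11)/(2·11) ≡ 8/9. 9⁻¹ ≡ 3 (mod 13) since 9·3 = 27 ≡ 1, so λ ≡ 8·3 ≡ 11.
  x = λ² - 8 - 8 = 121 - 16 ≡ 1; y = λ·(8 - 1) - 11 ≡ 1. → (1, 1)
add Q: (1, 1) + (8, 2). λ = (2 - 1)/(8 - 1) ≡ 1/7 mod 13. 7⁻¹ ≡ 2 (mod 13), so λ ≡ 2.
  x = λ² - 1 - 8 = 4 - 9 ≡ 8; y = λ·(1 - 8) - 1 ≡ 11. → (8, 11)

(8, 11)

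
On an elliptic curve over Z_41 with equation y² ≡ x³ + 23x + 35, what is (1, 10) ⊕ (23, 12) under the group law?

(37, 24)

(1, 10) + (23, 12). λ = (12 - 10)/(23 - 1) ≡ 2/22 mod 41. 22⁻¹ ≡ 28 (mod 41), so λ ≡ 15.
  x = λ² - 1 - 23 = 225 - 24 ≡ 37; y = λ·(1 - 37) - 10 ≡ 24. → (37, 24)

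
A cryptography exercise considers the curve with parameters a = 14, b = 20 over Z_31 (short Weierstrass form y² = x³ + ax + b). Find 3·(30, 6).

Write Q = (30, 6).
Repeated addition: build up to 3Q.
2Q: tangent at (30, 6): λ = (3·30² + 14)/(2·6) ≡ 17/12. 12⁻¹ ≡ 13 (mod 31) since 12·13 = 156 ≡ 1, so λ ≡ 17·13 ≡ 4.
  x = λ² - 30 - 30 = 16 - 60 ≡ 18; y = λ·(30 - 18) - 6 ≡ 11. → (18, 11)
3Q: (18, 11) + (30, 6). λ = (6 - 11)/(30 - 18) ≡ 26/12 mod 31. 12⁻¹ ≡ 13 (mod 31) since 12·13 = 156 ≡ 1, so λ ≡ 28.
  x = λ² - 18 - 30 = 784 - 48 ≡ 23; y = λ·(18 - 23) - 11 ≡ 4. → (23, 4)

(23, 4)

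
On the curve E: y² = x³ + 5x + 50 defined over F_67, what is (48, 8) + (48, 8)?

(39, 1)

tangent at (48, 8): λ = (3·48² + 5)/(2·8) ≡ 16/16. 16⁻¹ ≡ 21 (mod 67) since 16·21 = 336 ≡ 1, so λ ≡ 16·21 ≡ 1.
  x = λ² - 48 - 48 = 1 - 96 ≡ 39; y = λ·(48 - 39) - 8 ≡ 1. → (39, 1)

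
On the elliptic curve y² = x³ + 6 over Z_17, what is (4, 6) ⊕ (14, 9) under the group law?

(3, 13)

(4, 6) + (14, 9). λ = (9 - 6)/(14 - 4) ≡ 3/10 mod 17. 10⁻¹ ≡ 12 (mod 17), so λ ≡ 2.
  x = λ² - 4 - 14 = 4 - 18 ≡ 3; y = λ·(4 - 3) - 6 ≡ 13. → (3, 13)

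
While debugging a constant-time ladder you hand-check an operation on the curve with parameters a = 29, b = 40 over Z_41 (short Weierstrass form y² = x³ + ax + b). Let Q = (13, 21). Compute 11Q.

(31, 29)

Repeated addition: build up to 11Q.
2Q: tangent at (13, 21): λ = (3·13² + 29)/(2·21) ≡ 3/1. 1⁻¹ ≡ 1 (mod 41) since 1·1 = 1 ≡ 1, so λ ≡ 3·1 ≡ 3.
  x = λ² - 13 - 13 = 9 - 26 ≡ 24; y = λ·(13 - 24) - 21 ≡ 28. → (24, 28)
3Q: (24, 28) + (13, 21). λ = (21 - 28)/(13 - 24) ≡ 34/30 mod 41. 30⁻¹ ≡ 26 (mod 41), so λ ≡ 23.
  x = λ² - 24 - 13 = 529 - 37 ≡ 0; y = λ·(24 - 0) - 28 ≡ 32. → (0, 32)
4Q: (0, 32) + (13, 21). λ = (21 - 32)/(13 - 0) ≡ 30/13 mod 41. 13⁻¹ ≡ 19 (mod 41) since 13·19 = 247 ≡ 1, so λ ≡ 37.
  x = λ² - 0 - 13 = 1369 - 13 ≡ 3; y = λ·(0 - 3) - 32 ≡ 21. → (3, 21)
5Q: (3, 21) + (13, 21). λ = (21 - 21)/(13 - 3) ≡ 0/10 mod 41. 10⁻¹ ≡ 37 (mod 41), so λ ≡ 0.
  x = λ² - 3 - 13 = 0 - 16 ≡ 25; y = λ·(3 - 25) - 21 ≡ 20. → (25, 20)
6Q: (25, 20) + (13, 21). λ = (21 - 20)/(13 - 25) ≡ 1/29 mod 41. 29⁻¹ ≡ 17 (mod 41) since 29·17 = 493 ≡ 1, so λ ≡ 17.
  x = λ² - 25 - 13 = 289 - 38 ≡ 5; y = λ·(25 - 5) - 20 ≡ 33. → (5, 33)
7Q: (5, 33) + (13, 21). λ = (21 - 33)/(13 - 5) ≡ 29/8 mod 41. 8⁻¹ ≡ 36 (mod 41), so λ ≡ 19.
  x = λ² - 5 - 13 = 361 - 18 ≡ 15; y = λ·(5 - 15) - 33 ≡ 23. → (15, 23)
8Q: (15, 23) + (13, 21). λ = (21 - 23)/(13 - 15) ≡ 39/39 mod 41. 39⁻¹ ≡ 20 (mod 41), so λ ≡ 1.
  x = λ² - 15 - 13 = 1 - 28 ≡ 14; y = λ·(15 - 14) - 23 ≡ 19. → (14, 19)
9Q: (14, 19) + (13, 21). λ = (21 - 19)/(13 - 14) ≡ 2/40 mod 41. 40⁻¹ ≡ 40 (mod 41) since 40·40 = 1600 ≡ 1, so λ ≡ 39.
  x = λ² - 14 - 13 = 1521 - 27 ≡ 18; y = λ·(14 - 18) - 19 ≡ 30. → (18, 30)
10Q: (18, 30) + (13, 21). λ = (21 - 30)/(13 - 18) ≡ 32/36 mod 41. 36⁻¹ ≡ 8 (mod 41), so λ ≡ 10.
  x = λ² - 18 - 13 = 100 - 31 ≡ 28; y = λ·(18 - 28) - 30 ≡ 34. → (28, 34)
11Q: (28, 34) + (13, 21). λ = (21 - 34)/(13 - 28) ≡ 28/26 mod 41. 26⁻¹ ≡ 30 (mod 41), so λ ≡ 20.
  x = λ² - 28 - 13 = 400 - 41 ≡ 31; y = λ·(28 - 31) - 34 ≡ 29. → (31, 29)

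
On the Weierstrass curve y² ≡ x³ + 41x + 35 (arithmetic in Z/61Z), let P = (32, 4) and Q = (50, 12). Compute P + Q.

(53, 7)

(32, 4) + (50, 12). λ = (12 - 4)/(50 - 32) ≡ 8/18 mod 61. 18⁻¹ ≡ 17 (mod 61), so λ ≡ 14.
  x = λ² - 32 - 50 = 196 - 82 ≡ 53; y = λ·(32 - 53) - 4 ≡ 7. → (53, 7)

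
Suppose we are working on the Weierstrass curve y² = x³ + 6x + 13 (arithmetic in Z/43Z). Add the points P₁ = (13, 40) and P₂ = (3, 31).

(42, 7)

(13, 40) + (3, 31). λ = (31 - 40)/(3 - 13) ≡ 34/33 mod 43. 33⁻¹ ≡ 30 (mod 43), so λ ≡ 31.
  x = λ² - 13 - 3 = 961 - 16 ≡ 42; y = λ·(13 - 42) - 40 ≡ 7. → (42, 7)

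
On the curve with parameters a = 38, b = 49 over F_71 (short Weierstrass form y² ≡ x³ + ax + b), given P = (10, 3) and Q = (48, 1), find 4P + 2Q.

First 4P:
Double-and-add on 4 = (100)₂. Start with P = (10, 3) for the leading 1-bit.
double: tangent at (10, 3): λ = (3·10² + 38)/(2·3) ≡ 54/6. 6⁻¹ ≡ 12 (mod 71), so λ ≡ 54·12 ≡ 9.
  x = λ² - 10 - 10 = 81 - 20 ≡ 61; y = λ·(10 - 61) - 3 ≡ 35. → (61, 35)
double: tangent at (61, 35): λ = (3·61² + 38)/(2·35) ≡ 54/70. 70⁻¹ ≡ 70 (mod 71), so λ ≡ 54·70 ≡ 17.
  x = λ² - 61 - 61 = 289 - 122 ≡ 25; y = λ·(61 - 25) - 35 ≡ 9. → (25, 9)
4P = (25, 9).
Next 2Q:
Repeated addition: build up to 2Q.
2Q: tangent at (48, 1): λ = (3·48² + 38)/(2·1) ≡ 63/2. 2⁻¹ ≡ 36 (mod 71), so λ ≡ 63·36 ≡ 67.
  x = λ² - 48 - 48 = 4489 - 96 ≡ 62; y = λ·(48 - 62) - 1 ≡ 55. → (62, 55)
2Q = (62, 55).
Finally 4P + 2Q:
(25, 9) + (62, 55). λ = (55 - 9)/(62 - 25) ≡ 46/37 mod 71. 37⁻¹ ≡ 48 (mod 71) since 37·48 = 1776 ≡ 1, so λ ≡ 7.
  x = λ² - 25 - 62 = 49 - 87 ≡ 33; y = λ·(25 - 33) - 9 ≡ 6. → (33, 6)

(33, 6)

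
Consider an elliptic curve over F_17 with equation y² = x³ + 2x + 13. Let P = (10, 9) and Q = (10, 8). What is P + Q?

The two points share x = 10 and their y-coordinates satisfy 9 + 8 ≡ 0 (mod 17), so they are inverses. Their sum is the point at infinity.

O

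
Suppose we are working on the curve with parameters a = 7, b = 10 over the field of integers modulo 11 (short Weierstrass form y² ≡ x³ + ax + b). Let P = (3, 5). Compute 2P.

tangent at (3, 5): λ = (3·3² + 7)/(2·5) ≡ 1/10. 10⁻¹ ≡ 10 (mod 11), so λ ≡ 1·10 ≡ 10.
  x = λ² - 3 - 3 = 100 - 6 ≡ 6; y = λ·(3 - 6) - 5 ≡ 9. → (6, 9)

(6, 9)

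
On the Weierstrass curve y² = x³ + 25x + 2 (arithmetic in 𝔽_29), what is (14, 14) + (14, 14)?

tangent at (14, 14): λ = (3·14² + 25)/(2·14) ≡ 4/28. 28⁻¹ ≡ 28 (mod 29) since 28·28 = 784 ≡ 1, so λ ≡ 4·28 ≡ 25.
  x = λ² - 14 - 14 = 625 - 28 ≡ 17; y = λ·(14 - 17) - 14 ≡ 27. → (17, 27)

(17, 27)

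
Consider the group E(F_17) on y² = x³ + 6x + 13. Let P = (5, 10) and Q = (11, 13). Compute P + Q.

(5, 10) + (11, 13). λ = (13 - 10)/(11 - 5) ≡ 3/6 mod 17. 6⁻¹ ≡ 3 (mod 17) since 6·3 = 18 ≡ 1, so λ ≡ 9.
  x = λ² - 5 - 11 = 81 - 16 ≡ 14; y = λ·(5 - 14) - 10 ≡ 11. → (14, 11)

(14, 11)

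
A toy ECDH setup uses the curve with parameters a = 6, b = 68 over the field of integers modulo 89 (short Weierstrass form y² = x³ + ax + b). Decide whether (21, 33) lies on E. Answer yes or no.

yes

y² = 33² ≡ 21; x³ + 6x + 68 = 9455 ≡ 21 (mod 89). 21 = 21.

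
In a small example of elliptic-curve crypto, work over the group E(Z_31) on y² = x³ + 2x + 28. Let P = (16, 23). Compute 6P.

(10, 26)

Double-and-add on 6 = (110)₂. Start with P = (16, 23) for the leading 1-bit.
double: tangent at (16, 23): λ = (3·16² + 2)/(2·23) ≡ 26/15. 15⁻¹ ≡ 29 (mod 31) since 15·29 = 435 ≡ 1, so λ ≡ 26·29 ≡ 10.
  x = λ² - 16 - 16 = 100 - 32 ≡ 6; y = λ·(16 - 6) - 23 ≡ 15. → (6, 15)
add P: (6, 15) + (16, 23). λ = (23 - 15)/(16 - 6) ≡ 8/10 mod 31. 10⁻¹ ≡ 28 (mod 31), so λ ≡ 7.
  x = λ² - 6 - 16 = 49 - 22 ≡ 27; y = λ·(6 - 27) - 15 ≡ 24. → (27, 24)
double: tangent at (27, 24): λ = (3·27² + 2)/(2·24) ≡ 19/17. 17⁻¹ ≡ 11 (mod 31), so λ ≡ 19·11 ≡ 23.
  x = λ² - 27 - 27 = 529 - 54 ≡ 10; y = λ·(27 - 10) - 24 ≡ 26. → (10, 26)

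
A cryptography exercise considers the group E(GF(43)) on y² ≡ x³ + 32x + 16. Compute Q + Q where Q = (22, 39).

(20, 20)

tangent at (22, 39): λ = (3·22² + 32)/(2·39) ≡ 22/35. 35⁻¹ ≡ 16 (mod 43) since 35·16 = 560 ≡ 1, so λ ≡ 22·16 ≡ 8.
  x = λ² - 22 - 22 = 64 - 44 ≡ 20; y = λ·(22 - 20) - 39 ≡ 20. → (20, 20)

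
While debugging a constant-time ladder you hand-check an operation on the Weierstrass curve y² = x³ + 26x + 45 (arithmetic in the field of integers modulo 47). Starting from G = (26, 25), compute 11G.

Double-and-add on 11 = (1011)₂. Start with G = (26, 25) for the leading 1-bit.
double: tangent at (26, 25): λ = (3·26² + 26)/(2·25) ≡ 33/3. 3⁻¹ ≡ 16 (mod 47), so λ ≡ 33·16 ≡ 11.
  x = λ² - 26 - 26 = 121 - 52 ≡ 22; y = λ·(26 - 22) - 25 ≡ 19. → (22, 19)
double: tangent at (22, 19): λ = (3·22² + 26)/(2·19) ≡ 21/38. 38⁻¹ ≡ 26 (mod 47), so λ ≡ 21·26 ≡ 29.
  x = λ² - 22 - 22 = 841 - 44 ≡ 45; y = λ·(22 - 45) - 19 ≡ 19. → (45, 19)
add G: (45, 19) + (26, 25). λ = (25 - 19)/(26 - 45) ≡ 6/28 mod 47. 28⁻¹ ≡ 42 (mod 47) since 28·42 = 1176 ≡ 1, so λ ≡ 17.
  x = λ² - 45 - 26 = 289 - 71 ≡ 30; y = λ·(45 - 30) - 19 ≡ 1. → (30, 1)
double: tangent at (30, 1): λ = (3·30² + 26)/(2·1) ≡ 0/2. 2⁻¹ ≡ 24 (mod 47) since 2·24 = 48 ≡ 1, so λ ≡ 0·24 ≡ 0.
  x = λ² - 30 - 30 = 0 - 60 ≡ 34; y = λ·(30 - 34) - 1 ≡ 46. → (34, 46)
add G: (34, 46) + (26, 25). λ = (25 - 46)/(26 - 34) ≡ 26/39 mod 47. 39⁻¹ ≡ 41 (mod 47) since 39·41 = 1599 ≡ 1, so λ ≡ 32.
  x = λ² - 34 - 26 = 1024 - 60 ≡ 24; y = λ·(34 - 24) - 46 ≡ 39. → (24, 39)

(24, 39)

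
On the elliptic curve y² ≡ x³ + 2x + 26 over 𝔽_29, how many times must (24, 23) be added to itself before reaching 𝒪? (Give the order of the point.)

2P: tangent at (24, 23): λ = (3·24² + 2)/(2·23) ≡ 19/17. 17⁻¹ ≡ 12 (mod 29) since 17·12 = 204 ≡ 1, so λ ≡ 19·12 ≡ 25.
  x = λ² - 24 - 24 = 625 - 48 ≡ 26; y = λ·(24 - 26) - 23 ≡ 14. → (26, 14)
3P: (26, 14) + (24, 23). λ = (23 - 14)/(24 - 26) ≡ 9/27 mod 29. 27⁻¹ ≡ 14 (mod 29) since 27·14 = 378 ≡ 1, so λ ≡ 10.
  x = λ² - 26 - 24 = 100 - 50 ≡ 21; y = λ·(26 - 21) - 14 ≡ 7. → (21, 7)
4P: (21, 7) + (24, 23). λ = (23 - 7)/(24 - 21) ≡ 16/3 mod 29. 3⁻¹ ≡ 10 (mod 29) since 3·10 = 30 ≡ 1, so λ ≡ 15.
  x = λ² - 21 - 24 = 225 - 45 ≡ 6; y = λ·(21 - 6) - 7 ≡ 15. → (6, 15)
5P: (6, 15) + (24, 23). λ = (23 - 15)/(24 - 6) ≡ 8/18 mod 29. 18⁻¹ ≡ 21 (mod 29) since 18·21 = 378 ≡ 1, so λ ≡ 23.
  x = λ² - 6 - 24 = 529 - 30 ≡ 6; y = λ·(6 - 6) - 15 ≡ 14. → (6, 14)
6P: (6, 14) + (24, 23). λ = (23 - 14)/(24 - 6) ≡ 9/18 mod 29. 18⁻¹ ≡ 21 (mod 29), so λ ≡ 15.
  x = λ² - 6 - 24 = 225 - 30 ≡ 21; y = λ·(6 - 21) - 14 ≡ 22. → (21, 22)
7P: (21, 22) + (24, 23). λ = (23 - 22)/(24 - 21) ≡ 1/3 mod 29. 3⁻¹ ≡ 10 (mod 29) since 3·10 = 30 ≡ 1, so λ ≡ 10.
  x = λ² - 21 - 24 = 100 - 45 ≡ 26; y = λ·(21 - 26) - 22 ≡ 15. → (26, 15)
8P: (26, 15) + (24, 23). λ = (23 - 15)/(24 - 26) ≡ 8/27 mod 29. 27⁻¹ ≡ 14 (mod 29) since 27·14 = 378 ≡ 1, so λ ≡ 25.
  x = λ² - 26 - 24 = 625 - 50 ≡ 24; y = λ·(26 - 24) - 15 ≡ 6. → (24, 6)
9P: (24, 6) + (24, 23): same x and y₁ ≡ -y₂, so the sum is 𝒪.
9P = 𝒪, so the order is 9.

9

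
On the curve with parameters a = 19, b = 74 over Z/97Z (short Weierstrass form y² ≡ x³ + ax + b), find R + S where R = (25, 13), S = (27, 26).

(63, 31)

(25, 13) + (27, 26). λ = (26 - 13)/(27 - 25) ≡ 13/2 mod 97. 2⁻¹ ≡ 49 (mod 97) since 2·49 = 98 ≡ 1, so λ ≡ 55.
  x = λ² - 25 - 27 = 3025 - 52 ≡ 63; y = λ·(25 - 63) - 13 ≡ 31. → (63, 31)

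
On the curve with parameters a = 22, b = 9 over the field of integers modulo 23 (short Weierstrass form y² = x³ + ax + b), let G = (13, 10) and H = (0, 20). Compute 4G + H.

(19, 8)

First 4G:
Double-and-add on 4 = (100)₂. Start with G = (13, 10) for the leading 1-bit.
double: tangent at (13, 10): λ = (3·13² + 22)/(2·10) ≡ 0/20. 20⁻¹ ≡ 15 (mod 23), so λ ≡ 0·15 ≡ 0.
  x = λ² - 13 - 13 = 0 - 26 ≡ 20; y = λ·(13 - 20) - 10 ≡ 13. → (20, 13)
double: tangent at (20, 13): λ = (3·20² + 22)/(2·13) ≡ 3/3. 3⁻¹ ≡ 8 (mod 23), so λ ≡ 3·8 ≡ 1.
  x = λ² - 20 - 20 = 1 - 40 ≡ 7; y = λ·(20 - 7) - 13 ≡ 0. → (7, 0)
4G = (7, 0).
Finally 4G + H:
(7, 0) + (0, 20). λ = (20 - 0)/(0 - 7) ≡ 20/16 mod 23. 16⁻¹ ≡ 13 (mod 23) since 16·13 = 208 ≡ 1, so λ ≡ 7.
  x = λ² - 7 - 0 = 49 - 7 ≡ 19; y = λ·(7 - 19) - 0 ≡ 8. → (19, 8)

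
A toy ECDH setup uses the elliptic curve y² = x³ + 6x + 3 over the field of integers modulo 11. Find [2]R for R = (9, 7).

tangent at (9, 7): λ = (3·9² + 6)/(2·7) ≡ 7/3. 3⁻¹ ≡ 4 (mod 11), so λ ≡ 7·4 ≡ 6.
  x = λ² - 9 - 9 = 36 - 18 ≡ 7; y = λ·(9 - 7) - 7 ≡ 5. → (7, 5)

(7, 5)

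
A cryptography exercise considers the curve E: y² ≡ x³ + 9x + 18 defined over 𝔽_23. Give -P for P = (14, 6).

(14, 17)

-(14, 6) = (14, -6 mod 23) = (14, 17).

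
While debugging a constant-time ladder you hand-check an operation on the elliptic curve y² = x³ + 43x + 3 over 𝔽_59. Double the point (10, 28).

(0, 48)

tangent at (10, 28): λ = (3·10² + 43)/(2·28) ≡ 48/56. 56⁻¹ ≡ 39 (mod 59) since 56·39 = 2184 ≡ 1, so λ ≡ 48·39 ≡ 43.
  x = λ² - 10 - 10 = 1849 - 20 ≡ 0; y = λ·(10 - 0) - 28 ≡ 48. → (0, 48)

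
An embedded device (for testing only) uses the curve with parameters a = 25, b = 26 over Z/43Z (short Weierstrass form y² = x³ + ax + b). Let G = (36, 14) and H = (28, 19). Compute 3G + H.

(23, 30)

First 3G:
Repeated addition: build up to 3G.
2G: tangent at (36, 14): λ = (3·36² + 25)/(2·14) ≡ 0/28. 28⁻¹ ≡ 20 (mod 43), so λ ≡ 0·20 ≡ 0.
  x = λ² - 36 - 36 = 0 - 72 ≡ 14; y = λ·(36 - 14) - 14 ≡ 29. → (14, 29)
3G: (14, 29) + (36, 14). λ = (14 - 29)/(36 - 14) ≡ 28/22 mod 43. 22⁻¹ ≡ 2 (mod 43) since 22·2 = 44 ≡ 1, so λ ≡ 13.
  x = λ² - 14 - 36 = 169 - 50 ≡ 33; y = λ·(14 - 33) - 29 ≡ 25. → (33, 25)
3G = (33, 25).
Finally 3G + H:
(33, 25) + (28, 19). λ = (19 - 25)/(28 - 33) ≡ 37/38 mod 43. 38⁻¹ ≡ 17 (mod 43), so λ ≡ 27.
  x = λ² - 33 - 28 = 729 - 61 ≡ 23; y = λ·(33 - 23) - 25 ≡ 30. → (23, 30)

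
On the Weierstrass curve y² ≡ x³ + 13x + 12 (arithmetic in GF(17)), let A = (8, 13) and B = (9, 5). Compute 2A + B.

First 2A:
Repeated addition: build up to 2A.
2A: tangent at (8, 13): λ = (3·8² + 13)/(2·13) ≡ 1/9. 9⁻¹ ≡ 2 (mod 17), so λ ≡ 1·2 ≡ 2.
  x = λ² - 8 - 8 = 4 - 16 ≡ 5; y = λ·(8 - 5) - 13 ≡ 10. → (5, 10)
2A = (5, 10).
Finally 2A + B:
(5, 10) + (9, 5). λ = (5 - 10)/(9 - 5) ≡ 12/4 mod 17. 4⁻¹ ≡ 13 (mod 17) since 4·13 = 52 ≡ 1, so λ ≡ 3.
  x = λ² - 5 - 9 = 9 - 14 ≡ 12; y = λ·(5 - 12) - 10 ≡ 3. → (12, 3)

(12, 3)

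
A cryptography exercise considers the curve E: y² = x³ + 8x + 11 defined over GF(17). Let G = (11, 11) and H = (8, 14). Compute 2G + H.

(7, 6)

First 2G:
Repeated addition: build up to 2G.
2G: tangent at (11, 11): λ = (3·11² + 8)/(2·11) ≡ 14/5. 5⁻¹ ≡ 7 (mod 17) since 5·7 = 35 ≡ 1, so λ ≡ 14·7 ≡ 13.
  x = λ² - 11 - 11 = 169 - 22 ≡ 11; y = λ·(11 - 11) - 11 ≡ 6. → (11, 6)
2G = (11, 6).
Finally 2G + H:
(11, 6) + (8, 14). λ = (14 - 6)/(8 - 11) ≡ 8/14 mod 17. 14⁻¹ ≡ 11 (mod 17), so λ ≡ 3.
  x = λ² - 11 - 8 = 9 - 19 ≡ 7; y = λ·(11 - 7) - 6 ≡ 6. → (7, 6)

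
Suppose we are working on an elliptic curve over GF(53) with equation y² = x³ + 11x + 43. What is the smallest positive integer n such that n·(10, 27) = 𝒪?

4

2P: tangent at (10, 27): λ = (3·10² + 11)/(2·27) ≡ 46/1. 1⁻¹ ≡ 1 (mod 53), so λ ≡ 46·1 ≡ 46.
  x = λ² - 10 - 10 = 2116 - 20 ≡ 29; y = λ·(10 - 29) - 27 ≡ 0. → (29, 0)
3P: (29, 0) + (10, 27). λ = (27 - 0)/(10 - 29) ≡ 27/34 mod 53. 34⁻¹ ≡ 39 (mod 53) since 34·39 = 1326 ≡ 1, so λ ≡ 46.
  x = λ² - 29 - 10 = 2116 - 39 ≡ 10; y = λ·(29 - 10) - 0 ≡ 26. → (10, 26)
4P: (10, 26) + (10, 27): same x and y₁ ≡ -y₂, so the sum is 𝒪.
4P = 𝒪, so the order is 4.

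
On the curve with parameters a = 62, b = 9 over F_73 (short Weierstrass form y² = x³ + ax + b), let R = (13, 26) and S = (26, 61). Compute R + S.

(13, 26) + (26, 61). λ = (61 - 26)/(26 - 13) ≡ 35/13 mod 73. 13⁻¹ ≡ 45 (mod 73) since 13·45 = 585 ≡ 1, so λ ≡ 42.
  x = λ² - 13 - 26 = 1764 - 39 ≡ 46; y = λ·(13 - 46) - 26 ≡ 48. → (46, 48)

(46, 48)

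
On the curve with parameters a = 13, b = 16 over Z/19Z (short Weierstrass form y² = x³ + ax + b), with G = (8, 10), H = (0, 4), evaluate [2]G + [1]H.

O

First 2G:
Repeated addition: build up to 2G.
2G: tangent at (8, 10): λ = (3·8² + 13)/(2·10) ≡ 15/1. 1⁻¹ ≡ 1 (mod 19), so λ ≡ 15·1 ≡ 15.
  x = λ² - 8 - 8 = 225 - 16 ≡ 0; y = λ·(8 - 0) - 10 ≡ 15. → (0, 15)
2G = (0, 15).
Finally 2G + H:
(0, 15) + (0, 4): same x and y₁ ≡ -y₂, so the sum is ∞.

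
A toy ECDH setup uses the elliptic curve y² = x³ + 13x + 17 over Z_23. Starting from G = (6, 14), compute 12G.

Repeated addition: build up to 12G.
2G: tangent at (6, 14): λ = (3·6² + 13)/(2·14) ≡ 6/5. 5⁻¹ ≡ 14 (mod 23) since 5·14 = 70 ≡ 1, so λ ≡ 6·14 ≡ 15.
  x = λ² - 6 - 6 = 225 - 12 ≡ 6; y = λ·(6 - 6) - 14 ≡ 9. → (6, 9)
3G: (6, 9) + (6, 14): same x and y₁ ≡ -y₂, so the sum is the point at infinity.
4G: the point at infinity + (6, 14) = (6, 14) (identity).
5G: tangent at (6, 14): λ = (3·6² + 13)/(2·14) ≡ 6/5. 5⁻¹ ≡ 14 (mod 23) since 5·14 = 70 ≡ 1, so λ ≡ 6·14 ≡ 15.
  x = λ² - 6 - 6 = 225 - 12 ≡ 6; y = λ·(6 - 6) - 14 ≡ 9. → (6, 9)
6G: (6, 9) + (6, 14): same x and y₁ ≡ -y₂, so the sum is the point at infinity.
7G: the point at infinity + (6, 14) = (6, 14) (identity).
8G: tangent at (6, 14): λ = (3·6² + 13)/(2·14) ≡ 6/5. 5⁻¹ ≡ 14 (mod 23) since 5·14 = 70 ≡ 1, so λ ≡ 6·14 ≡ 15.
  x = λ² - 6 - 6 = 225 - 12 ≡ 6; y = λ·(6 - 6) - 14 ≡ 9. → (6, 9)
9G: (6, 9) + (6, 14): same x and y₁ ≡ -y₂, so the sum is the point at infinity.
10G: the point at infinity + (6, 14) = (6, 14) (identity).
11G: tangent at (6, 14): λ = (3·6² + 13)/(2·14) ≡ 6/5. 5⁻¹ ≡ 14 (mod 23) since 5·14 = 70 ≡ 1, so λ ≡ 6·14 ≡ 15.
  x = λ² - 6 - 6 = 225 - 12 ≡ 6; y = λ·(6 - 6) - 14 ≡ 9. → (6, 9)
12G: (6, 9) + (6, 14): same x and y₁ ≡ -y₂, so the sum is the point at infinity.

O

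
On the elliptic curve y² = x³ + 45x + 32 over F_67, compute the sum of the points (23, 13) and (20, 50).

(57, 49)

(23, 13) + (20, 50). λ = (50 - 13)/(20 - 23) ≡ 37/64 mod 67. 64⁻¹ ≡ 22 (mod 67), so λ ≡ 10.
  x = λ² - 23 - 20 = 100 - 43 ≡ 57; y = λ·(23 - 57) - 13 ≡ 49. → (57, 49)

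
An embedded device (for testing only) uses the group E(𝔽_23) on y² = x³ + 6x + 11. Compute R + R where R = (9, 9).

(13, 20)

tangent at (9, 9): λ = (3·9² + 6)/(2·9) ≡ 19/18. 18⁻¹ ≡ 9 (mod 23) since 18·9 = 162 ≡ 1, so λ ≡ 19·9 ≡ 10.
  x = λ² - 9 - 9 = 100 - 18 ≡ 13; y = λ·(9 - 13) - 9 ≡ 20. → (13, 20)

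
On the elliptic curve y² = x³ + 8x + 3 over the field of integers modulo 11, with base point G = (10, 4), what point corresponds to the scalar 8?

Double-and-add on 8 = (1000)₂. Start with G = (10, 4) for the leading 1-bit.
double: tangent at (10, 4): λ = (3·10² + 8)/(2·4) ≡ 0/8. 8⁻¹ ≡ 7 (mod 11), so λ ≡ 0·7 ≡ 0.
  x = λ² - 10 - 10 = 0 - 20 ≡ 2; y = λ·(10 - 2) - 4 ≡ 7. → (2, 7)
double: tangent at (2, 7): λ = (3·2² + 8)/(2·7) ≡ 9/3. 3⁻¹ ≡ 4 (mod 11), so λ ≡ 9·4 ≡ 3.
  x = λ² - 2 - 2 = 9 - 4 ≡ 5; y = λ·(2 - 5) - 7 ≡ 6. → (5, 6)
double: tangent at (5, 6): λ = (3·5² + 8)/(2·6) ≡ 6/1. 1⁻¹ ≡ 1 (mod 11), so λ ≡ 6·1 ≡ 6.
  x = λ² - 5 - 5 = 36 - 10 ≡ 4; y = λ·(5 - 4) - 6 ≡ 0. → (4, 0)

(4, 0)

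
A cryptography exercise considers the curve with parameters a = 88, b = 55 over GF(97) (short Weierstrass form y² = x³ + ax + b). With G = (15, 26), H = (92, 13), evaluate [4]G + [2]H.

(18, 14)

First 4G:
Double-and-add on 4 = (100)₂. Start with G = (15, 26) for the leading 1-bit.
double: tangent at (15, 26): λ = (3·15² + 88)/(2·26) ≡ 84/52. 52⁻¹ ≡ 28 (mod 97), so λ ≡ 84·28 ≡ 24.
  x = λ² - 15 - 15 = 576 - 30 ≡ 61; y = λ·(15 - 61) - 26 ≡ 34. → (61, 34)
double: tangent at (61, 34): λ = (3·61² + 88)/(2·34) ≡ 96/68. 68⁻¹ ≡ 10 (mod 97) since 68·10 = 680 ≡ 1, so λ ≡ 96·10 ≡ 87.
  x = λ² - 61 - 61 = 7569 - 122 ≡ 75; y = λ·(61 - 75) - 34 ≡ 9. → (75, 9)
4G = (75, 9).
Next 2H:
Repeated addition: build up to 2H.
2H: tangent at (92, 13): λ = (3·92² + 88)/(2·13) ≡ 66/26. 26⁻¹ ≡ 56 (mod 97) since 26·56 = 1456 ≡ 1, so λ ≡ 66·56 ≡ 10.
  x = λ² - 92 - 92 = 100 - 184 ≡ 13; y = λ·(92 - 13) - 13 ≡ 1. → (13, 1)
2H = (13, 1).
Finally 4G + 2H:
(75, 9) + (13, 1). λ = (1 - 9)/(13 - 75) ≡ 89/35 mod 97. 35⁻¹ ≡ 61 (mod 97), so λ ≡ 94.
  x = λ² - 75 - 13 = 8836 - 88 ≡ 18; y = λ·(75 - 18) - 9 ≡ 14. → (18, 14)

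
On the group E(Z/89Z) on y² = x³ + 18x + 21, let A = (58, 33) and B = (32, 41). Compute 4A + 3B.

(26, 40)

First 4A:
Double-and-add on 4 = (100)₂. Start with A = (58, 33) for the leading 1-bit.
double: tangent at (58, 33): λ = (3·58² + 18)/(2·33) ≡ 53/66. 66⁻¹ ≡ 58 (mod 89) since 66·58 = 3828 ≡ 1, so λ ≡ 53·58 ≡ 48.
  x = λ² - 58 - 58 = 2304 - 116 ≡ 52; y = λ·(58 - 52) - 33 ≡ 77. → (52, 77)
double: tangent at (52, 77): λ = (3·52² + 18)/(2·77) ≡ 31/65. 65⁻¹ ≡ 63 (mod 89) since 65·63 = 4095 ≡ 1, so λ ≡ 31·63 ≡ 84.
  x = λ² - 52 - 52 = 7056 - 104 ≡ 10; y = λ·(52 - 10) - 77 ≡ 69. → (10, 69)
4A = (10, 69).
Next 3B:
Repeated addition: build up to 3B.
2B: tangent at (32, 41): λ = (3·32² + 18)/(2·41) ≡ 64/82. 82⁻¹ ≡ 38 (mod 89), so λ ≡ 64·38 ≡ 29.
  x = λ² - 32 - 32 = 841 - 64 ≡ 65; y = λ·(32 - 65) - 41 ≡ 70. → (65, 70)
3B: (65, 70) + (32, 41). λ = (41 - 70)/(32 - 65) ≡ 60/56 mod 89. 56⁻¹ ≡ 62 (mod 89), so λ ≡ 71.
  x = λ² - 65 - 32 = 5041 - 97 ≡ 49; y = λ·(65 - 49) - 70 ≡ 87. → (49, 87)
3B = (49, 87).
Finally 4A + 3B:
(10, 69) + (49, 87). λ = (87 - 69)/(49 - 10) ≡ 18/39 mod 89. 39⁻¹ ≡ 16 (mod 89) since 39·16 = 624 ≡ 1, so λ ≡ 21.
  x = λ² - 10 - 49 = 441 - 59 ≡ 26; y = λ·(10 - 26) - 69 ≡ 40. → (26, 40)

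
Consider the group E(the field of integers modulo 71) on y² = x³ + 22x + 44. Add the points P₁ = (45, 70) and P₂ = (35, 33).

(45, 70) + (35, 33). λ = (33 - 70)/(35 - 45) ≡ 34/61 mod 71. 61⁻¹ ≡ 7 (mod 71), so λ ≡ 25.
  x = λ² - 45 - 35 = 625 - 80 ≡ 48; y = λ·(45 - 48) - 70 ≡ 68. → (48, 68)

(48, 68)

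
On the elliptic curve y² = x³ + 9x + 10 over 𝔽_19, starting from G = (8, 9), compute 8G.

(5, 3)

Repeated addition: build up to 8G.
2G: tangent at (8, 9): λ = (3·8² + 9)/(2·9) ≡ 11/18. 18⁻¹ ≡ 18 (mod 19), so λ ≡ 11·18 ≡ 8.
  x = λ² - 8 - 8 = 64 - 16 ≡ 10; y = λ·(8 - 10) - 9 ≡ 13. → (10, 13)
3G: (10, 13) + (8, 9). λ = (9 - 13)/(8 - 10) ≡ 15/17 mod 19. 17⁻¹ ≡ 9 (mod 19), so λ ≡ 2.
  x = λ² - 10 - 8 = 4 - 18 ≡ 5; y = λ·(10 - 5) - 13 ≡ 16. → (5, 16)
4G: (5, 16) + (8, 9). λ = (9 - 16)/(8 - 5) ≡ 12/3 mod 19. 3⁻¹ ≡ 13 (mod 19) since 3·13 = 39 ≡ 1, so λ ≡ 4.
  x = λ² - 5 - 8 = 16 - 13 ≡ 3; y = λ·(5 - 3) - 16 ≡ 11. → (3, 11)
5G: (3, 11) + (8, 9). λ = (9 - 11)/(8 - 3) ≡ 17/5 mod 19. 5⁻¹ ≡ 4 (mod 19) since 5·4 = 20 ≡ 1, so λ ≡ 11.
  x = λ² - 3 - 8 = 121 - 11 ≡ 15; y = λ·(3 - 15) - 11 ≡ 9. → (15, 9)
6G: (15, 9) + (8, 9). λ = (9 - 9)/(8 - 15) ≡ 0/12 mod 19. 12⁻¹ ≡ 8 (mod 19), so λ ≡ 0.
  x = λ² - 15 - 8 = 0 - 23 ≡ 15; y = λ·(15 - 15) - 9 ≡ 10. → (15, 10)
7G: (15, 10) + (8, 9). λ = (9 - 10)/(8 - 15) ≡ 18/12 mod 19. 12⁻¹ ≡ 8 (mod 19), so λ ≡ 11.
  x = λ² - 15 - 8 = 121 - 23 ≡ 3; y = λ·(15 - 3) - 10 ≡ 8. → (3, 8)
8G: (3, 8) + (8, 9). λ = (9 - 8)/(8 - 3) ≡ 1/5 mod 19. 5⁻¹ ≡ 4 (mod 19), so λ ≡ 4.
  x = λ² - 3 - 8 = 16 - 11 ≡ 5; y = λ·(3 - 5) - 8 ≡ 3. → (5, 3)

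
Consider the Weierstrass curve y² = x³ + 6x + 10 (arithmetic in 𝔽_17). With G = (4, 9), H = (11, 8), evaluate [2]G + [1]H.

First 2G:
Repeated addition: build up to 2G.
2G: tangent at (4, 9): λ = (3·4² + 6)/(2·9) ≡ 3/1. 1⁻¹ ≡ 1 (mod 17) since 1·1 = 1 ≡ 1, so λ ≡ 3·1 ≡ 3.
  x = λ² - 4 - 4 = 9 - 8 ≡ 1; y = λ·(4 - 1) - 9 ≡ 0. → (1, 0)
2G = (1, 0).
Finally 2G + H:
(1, 0) + (11, 8). λ = (8 - 0)/(11 - 1) ≡ 8/10 mod 17. 10⁻¹ ≡ 12 (mod 17), so λ ≡ 11.
  x = λ² - 1 - 11 = 121 - 12 ≡ 7; y = λ·(1 - 7) - 0 ≡ 2. → (7, 2)

(7, 2)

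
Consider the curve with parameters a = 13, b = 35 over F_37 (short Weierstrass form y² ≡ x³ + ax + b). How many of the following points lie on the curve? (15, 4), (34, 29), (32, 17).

2

(15, 4): 4² ≡ 16, rhs ≡ 16 → on.
(34, 29): 29² ≡ 27, rhs ≡ 6 → off.
(32, 17): 17² ≡ 30, rhs ≡ 30 → on.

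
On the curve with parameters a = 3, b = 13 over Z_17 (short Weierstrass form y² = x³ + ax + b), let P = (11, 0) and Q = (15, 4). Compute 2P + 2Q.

(3, 10)

First 2P:
Repeated addition: build up to 2P.
2P: (11, 0) + (11, 0): same x and y₁ ≡ -y₂, so the sum is O.
2P = O.
Next 2Q:
Repeated addition: build up to 2Q.
2Q: tangent at (15, 4): λ = (3·15² + 3)/(2·4) ≡ 15/8. 8⁻¹ ≡ 15 (mod 17), so λ ≡ 15·15 ≡ 4.
  x = λ² - 15 - 15 = 16 - 30 ≡ 3; y = λ·(15 - 3) - 4 ≡ 10. → (3, 10)
2Q = (3, 10).
Finally 2P + 2Q:
O + (3, 10) = (3, 10) (identity).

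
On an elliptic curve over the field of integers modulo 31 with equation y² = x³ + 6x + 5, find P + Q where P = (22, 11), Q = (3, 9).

(0, 6)

(22, 11) + (3, 9). λ = (9 - 11)/(3 - 22) ≡ 29/12 mod 31. 12⁻¹ ≡ 13 (mod 31), so λ ≡ 5.
  x = λ² - 22 - 3 = 25 - 25 ≡ 0; y = λ·(22 - 0) - 11 ≡ 6. → (0, 6)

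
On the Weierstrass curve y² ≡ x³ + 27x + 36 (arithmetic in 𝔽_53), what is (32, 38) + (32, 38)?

(0, 6)

tangent at (32, 38): λ = (3·32² + 27)/(2·38) ≡ 25/23. 23⁻¹ ≡ 30 (mod 53), so λ ≡ 25·30 ≡ 8.
  x = λ² - 32 - 32 = 64 - 64 ≡ 0; y = λ·(32 - 0) - 38 ≡ 6. → (0, 6)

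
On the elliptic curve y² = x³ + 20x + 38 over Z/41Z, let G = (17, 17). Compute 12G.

Repeated addition: build up to 12G.
2G: tangent at (17, 17): λ = (3·17² + 20)/(2·17) ≡ 26/34. 34⁻¹ ≡ 35 (mod 41), so λ ≡ 26·35 ≡ 8.
  x = λ² - 17 - 17 = 64 - 34 ≡ 30; y = λ·(17 - 30) - 17 ≡ 2. → (30, 2)
3G: (30, 2) + (17, 17). λ = (17 - 2)/(17 - 30) ≡ 15/28 mod 41. 28⁻¹ ≡ 22 (mod 41), so λ ≡ 2.
  x = λ² - 30 - 17 = 4 - 47 ≡ 39; y = λ·(30 - 39) - 2 ≡ 21. → (39, 21)
4G: (39, 21) + (17, 17). λ = (17 - 21)/(17 - 39) ≡ 37/19 mod 41. 19⁻¹ ≡ 13 (mod 41), so λ ≡ 30.
  x = λ² - 39 - 17 = 900 - 56 ≡ 24; y = λ·(39 - 24) - 21 ≡ 19. → (24, 19)
5G: (24, 19) + (17, 17). λ = (17 - 19)/(17 - 24) ≡ 39/34 mod 41. 34⁻¹ ≡ 35 (mod 41) since 34·35 = 1190 ≡ 1, so λ ≡ 12.
  x = λ² - 24 - 17 = 144 - 41 ≡ 21; y = λ·(24 - 21) - 19 ≡ 17. → (21, 17)
6G: (21, 17) + (17, 17). λ = (17 - 17)/(17 - 21) ≡ 0/37 mod 41. 37⁻¹ ≡ 10 (mod 41) since 37·10 = 370 ≡ 1, so λ ≡ 0.
  x = λ² - 21 - 17 = 0 - 38 ≡ 3; y = λ·(21 - 3) - 17 ≡ 24. → (3, 24)
7G: (3, 24) + (17, 17). λ = (17 - 24)/(17 - 3) ≡ 34/14 mod 41. 14⁻¹ ≡ 3 (mod 41), so λ ≡ 20.
  x = λ² - 3 - 17 = 400 - 20 ≡ 11; y = λ·(3 - 11) - 24 ≡ 21. → (11, 21)
8G: (11, 21) + (17, 17). λ = (17 - 21)/(17 - 11) ≡ 37/6 mod 41. 6⁻¹ ≡ 7 (mod 41) since 6·7 = 42 ≡ 1, so λ ≡ 13.
  x = λ² - 11 - 17 = 169 - 28 ≡ 18; y = λ·(11 - 18) - 21 ≡ 11. → (18, 11)
9G: (18, 11) + (17, 17). λ = (17 - 11)/(17 - 18) ≡ 6/40 mod 41. 40⁻¹ ≡ 40 (mod 41), so λ ≡ 35.
  x = λ² - 18 - 17 = 1225 - 35 ≡ 1; y = λ·(18 - 1) - 11 ≡ 10. → (1, 10)
10G: (1, 10) + (17, 17). λ = (17 - 10)/(17 - 1) ≡ 7/16 mod 41. 16⁻¹ ≡ 18 (mod 41), so λ ≡ 3.
  x = λ² - 1 - 17 = 9 - 18 ≡ 32; y = λ·(1 - 32) - 10 ≡ 20. → (32, 20)
11G: (32, 20) + (17, 17). λ = (17 - 20)/(17 - 32) ≡ 38/26 mod 41. 26⁻¹ ≡ 30 (mod 41) since 26·30 = 780 ≡ 1, so λ ≡ 33.
  x = λ² - 32 - 17 = 1089 - 49 ≡ 15; y = λ·(32 - 15) - 20 ≡ 8. → (15, 8)
12G: (15, 8) + (17, 17). λ = (17 - 8)/(17 - 15) ≡ 9/2 mod 41. 2⁻¹ ≡ 21 (mod 41), so λ ≡ 25.
  x = λ² - 15 - 17 = 625 - 32 ≡ 19; y = λ·(15 - 19) - 8 ≡ 15. → (19, 15)

(19, 15)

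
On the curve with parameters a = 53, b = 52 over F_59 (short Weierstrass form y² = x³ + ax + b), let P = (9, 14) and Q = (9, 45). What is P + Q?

O

The two points share x = 9 and their y-coordinates satisfy 14 + 45 ≡ 0 (mod 59), so they are inverses. Their sum is ∞.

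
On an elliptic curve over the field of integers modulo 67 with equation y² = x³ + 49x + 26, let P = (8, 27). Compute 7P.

Double-and-add on 7 = (111)₂. Start with P = (8, 27) for the leading 1-bit.
double: tangent at (8, 27): λ = (3·8² + 49)/(2·27) ≡ 40/54. 54⁻¹ ≡ 36 (mod 67), so λ ≡ 40·36 ≡ 33.
  x = λ² - 8 - 8 = 1089 - 16 ≡ 1; y = λ·(8 - 1) - 27 ≡ 3. → (1, 3)
add P: (1, 3) + (8, 27). λ = (27 - 3)/(8 - 1) ≡ 24/7 mod 67. 7⁻¹ ≡ 48 (mod 67), so λ ≡ 13.
  x = λ² - 1 - 8 = 169 - 9 ≡ 26; y = λ·(1 - 26) - 3 ≡ 7. → (26, 7)
double: tangent at (26, 7): λ = (3·26² + 49)/(2·7) ≡ 0/14. 14⁻¹ ≡ 24 (mod 67), so λ ≡ 0·24 ≡ 0.
  x = λ² - 26 - 26 = 0 - 52 ≡ 15; y = λ·(26 - 15) - 7 ≡ 60. → (15, 60)
add P: (15, 60) + (8, 27). λ = (27 - 60)/(8 - 15) ≡ 34/60 mod 67. 60⁻¹ ≡ 19 (mod 67), so λ ≡ 43.
  x = λ² - 15 - 8 = 1849 - 23 ≡ 17; y = λ·(15 - 17) - 60 ≡ 55. → (17, 55)

(17, 55)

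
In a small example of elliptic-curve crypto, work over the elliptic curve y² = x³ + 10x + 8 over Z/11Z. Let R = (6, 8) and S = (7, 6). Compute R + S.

(6, 8) + (7, 6). λ = (6 - 8)/(7 - 6) ≡ 9/1 mod 11. 1⁻¹ ≡ 1 (mod 11), so λ ≡ 9.
  x = λ² - 6 - 7 = 81 - 13 ≡ 2; y = λ·(6 - 2) - 8 ≡ 6. → (2, 6)

(2, 6)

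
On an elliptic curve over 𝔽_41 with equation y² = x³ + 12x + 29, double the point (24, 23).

tangent at (24, 23): λ = (3·24² + 12)/(2·23) ≡ 18/5. 5⁻¹ ≡ 33 (mod 41), so λ ≡ 18·33 ≡ 20.
  x = λ² - 24 - 24 = 400 - 48 ≡ 24; y = λ·(24 - 24) - 23 ≡ 18. → (24, 18)

(24, 18)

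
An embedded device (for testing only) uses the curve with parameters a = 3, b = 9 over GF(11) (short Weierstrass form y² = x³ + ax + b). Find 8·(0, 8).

(6, 1)

Write G = (0, 8).
Repeated addition: build up to 8G.
2G: tangent at (0, 8): λ = (3·0² + 3)/(2·8) ≡ 3/5. 5⁻¹ ≡ 9 (mod 11), so λ ≡ 3·9 ≡ 5.
  x = λ² - 0 - 0 = 25 - 0 ≡ 3; y = λ·(0 - 3) - 8 ≡ 10. → (3, 10)
3G: (3, 10) + (0, 8). λ = (8 - 10)/(0 - 3) ≡ 9/8 mod 11. 8⁻¹ ≡ 7 (mod 11), so λ ≡ 8.
  x = λ² - 3 - 0 = 64 - 3 ≡ 6; y = λ·(3 - 6) - 10 ≡ 10. → (6, 10)
4G: (6, 10) + (0, 8). λ = (8 - 10)/(0 - 6) ≡ 9/5 mod 11. 5⁻¹ ≡ 9 (mod 11), so λ ≡ 4.
  x = λ² - 6 - 0 = 16 - 6 ≡ 10; y = λ·(6 - 10) - 10 ≡ 7. → (10, 7)
5G: (10, 7) + (0, 8). λ = (8 - 7)/(0 - 10) ≡ 1/1 mod 11. 1⁻¹ ≡ 1 (mod 11) since 1·1 = 1 ≡ 1, so λ ≡ 1.
  x = λ² - 10 - 0 = 1 - 10 ≡ 2; y = λ·(10 - 2) - 7 ≡ 1. → (2, 1)
6G: (2, 1) + (0, 8). λ = (8 - 1)/(0 - 2) ≡ 7/9 mod 11. 9⁻¹ ≡ 5 (mod 11), so λ ≡ 2.
  x = λ² - 2 - 0 = 4 - 2 ≡ 2; y = λ·(2 - 2) - 1 ≡ 10. → (2, 10)
7G: (2, 10) + (0, 8). λ = (8 - 10)/(0 - 2) ≡ 9/9 mod 11. 9⁻¹ ≡ 5 (mod 11) since 9·5 = 45 ≡ 1, so λ ≡ 1.
  x = λ² - 2 - 0 = 1 - 2 ≡ 10; y = λ·(2 - 10) - 10 ≡ 4. → (10, 4)
8G: (10, 4) + (0, 8). λ = (8 - 4)/(0 - 10) ≡ 4/1 mod 11. 1⁻¹ ≡ 1 (mod 11), so λ ≡ 4.
  x = λ² - 10 - 0 = 16 - 10 ≡ 6; y = λ·(10 - 6) - 4 ≡ 1. → (6, 1)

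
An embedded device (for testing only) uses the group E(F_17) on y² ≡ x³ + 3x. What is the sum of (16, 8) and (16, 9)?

O

The two points share x = 16 and their y-coordinates satisfy 8 + 9 ≡ 0 (mod 17), so they are inverses. Their sum is O.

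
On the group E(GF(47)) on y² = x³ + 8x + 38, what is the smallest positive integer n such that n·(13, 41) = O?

2P: tangent at (13, 41): λ = (3·13² + 8)/(2·41) ≡ 45/35. 35⁻¹ ≡ 43 (mod 47) since 35·43 = 1505 ≡ 1, so λ ≡ 45·43 ≡ 8.
  x = λ² - 13 - 13 = 64 - 26 ≡ 38; y = λ·(13 - 38) - 41 ≡ 41. → (38, 41)
3P: (38, 41) + (13, 41). λ = (41 - 41)/(13 - 38) ≡ 0/22 mod 47. 22⁻¹ ≡ 15 (mod 47), so λ ≡ 0.
  x = λ² - 38 - 13 = 0 - 51 ≡ 43; y = λ·(38 - 43) - 41 ≡ 6. → (43, 6)
4P: (43, 6) + (13, 41). λ = (41 - 6)/(13 - 43) ≡ 35/17 mod 47. 17⁻¹ ≡ 36 (mod 47), so λ ≡ 38.
  x = λ² - 43 - 13 = 1444 - 56 ≡ 25; y = λ·(43 - 25) - 6 ≡ 20. → (25, 20)
5P: (25, 20) + (13, 41). λ = (41 - 20)/(13 - 25) ≡ 21/35 mod 47. 35⁻¹ ≡ 43 (mod 47), so λ ≡ 10.
  x = λ² - 25 - 13 = 100 - 38 ≡ 15; y = λ·(25 - 15) - 20 ≡ 33. → (15, 33)
6P: (15, 33) + (13, 41). λ = (41 - 33)/(13 - 15) ≡ 8/45 mod 47. 45⁻¹ ≡ 23 (mod 47), so λ ≡ 43.
  x = λ² - 15 - 13 = 1849 - 28 ≡ 35; y = λ·(15 - 35) - 33 ≡ 0. → (35, 0)
7P: (35, 0) + (13, 41). λ = (41 - 0)/(13 - 35) ≡ 41/25 mod 47. 25⁻¹ ≡ 32 (mod 47) since 25·32 = 800 ≡ 1, so λ ≡ 43.
  x = λ² - 35 - 13 = 1849 - 48 ≡ 15; y = λ·(35 - 15) - 0 ≡ 14. → (15, 14)
8P: (15, 14) + (13, 41). λ = (41 - 14)/(13 - 15) ≡ 27/45 mod 47. 45⁻¹ ≡ 23 (mod 47) since 45·23 = 1035 ≡ 1, so λ ≡ 10.
  x = λ² - 15 - 13 = 100 - 28 ≡ 25; y = λ·(15 - 25) - 14 ≡ 27. → (25, 27)
9P: (25, 27) + (13, 41). λ = (41 - 27)/(13 - 25) ≡ 14/35 mod 47. 35⁻¹ ≡ 43 (mod 47), so λ ≡ 38.
  x = λ² - 25 - 13 = 1444 - 38 ≡ 43; y = λ·(25 - 43) - 27 ≡ 41. → (43, 41)
10P: (43, 41) + (13, 41). λ = (41 - 41)/(13 - 43) ≡ 0/17 mod 47. 17⁻¹ ≡ 36 (mod 47), so λ ≡ 0.
  x = λ² - 43 - 13 = 0 - 56 ≡ 38; y = λ·(43 - 38) - 41 ≡ 6. → (38, 6)
11P: (38, 6) + (13, 41). λ = (41 - 6)/(13 - 38) ≡ 35/22 mod 47. 22⁻¹ ≡ 15 (mod 47), so λ ≡ 8.
  x = λ² - 38 - 13 = 64 - 51 ≡ 13; y = λ·(38 - 13) - 6 ≡ 6. → (13, 6)
12P: (13, 6) + (13, 41): same x and y₁ ≡ -y₂, so the sum is O.
12P = O, so the order is 12.

12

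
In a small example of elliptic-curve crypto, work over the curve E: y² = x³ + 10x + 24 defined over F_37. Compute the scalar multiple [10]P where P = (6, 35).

Double-and-add on 10 = (1010)₂. Start with P = (6, 35) for the leading 1-bit.
double: tangent at (6, 35): λ = (3·6² + 10)/(2·35) ≡ 7/33. 33⁻¹ ≡ 9 (mod 37) since 33·9 = 297 ≡ 1, so λ ≡ 7·9 ≡ 26.
  x = λ² - 6 - 6 = 676 - 12 ≡ 35; y = λ·(6 - 35) - 35 ≡ 25. → (35, 25)
double: tangent at (35, 25): λ = (3·35² + 10)/(2·25) ≡ 22/13. 13⁻¹ ≡ 20 (mod 37), so λ ≡ 22·20 ≡ 33.
  x = λ² - 35 - 35 = 1089 - 70 ≡ 20; y = λ·(35 - 20) - 25 ≡ 26. → (20, 26)
add P: (20, 26) + (6, 35). λ = (35 - 26)/(6 - 20) ≡ 9/23 mod 37. 23⁻¹ ≡ 29 (mod 37) since 23·29 = 667 ≡ 1, so λ ≡ 2.
  x = λ² - 20 - 6 = 4 - 26 ≡ 15; y = λ·(20 - 15) - 26 ≡ 21. → (15, 21)
double: tangent at (15, 21): λ = (3·15² + 10)/(2·21) ≡ 19/5. 5⁻¹ ≡ 15 (mod 37), so λ ≡ 19·15 ≡ 26.
  x = λ² - 15 - 15 = 676 - 30 ≡ 17; y = λ·(15 - 17) - 21 ≡ 1. → (17, 1)

(17, 1)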